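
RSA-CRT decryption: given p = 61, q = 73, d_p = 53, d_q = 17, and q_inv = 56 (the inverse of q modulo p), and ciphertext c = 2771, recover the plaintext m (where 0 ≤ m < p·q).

m₁ = c^(d_p) mod p: c ≡ 26 (mod 61), and 26^53 mod 61 = 18.
m₂ = c^(d_q) mod q: c ≡ 70 (mod 73), and 70^17 mod 73 = 49.
h = q_inv·(m₁ − m₂) mod p = 56·(18 − 49) mod 61 = 33.
m = m₂ + h·q = 49 + 33·73 = 2458.

2458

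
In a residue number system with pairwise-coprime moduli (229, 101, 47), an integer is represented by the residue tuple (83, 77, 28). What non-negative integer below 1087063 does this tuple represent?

488311

From x ≡ 83 (mod 229) write x = 83 + 229t. Substituting into x ≡ 77 (mod 101) gives 229t ≡ 95 (mod 101), and since 27⁻¹ ≡ 15 (mod 101), t ≡ 11. Hence x ≡ 83 + 229·11 = 2602 (mod 23129).
From x ≡ 2602 (mod 23129) write x = 2602 + 23129t. Substituting into x ≡ 28 (mod 47) gives 23129t ≡ 11 (mod 47), and since 5⁻¹ ≡ 19 (mod 47), t ≡ 21. Hence x ≡ 2602 + 23129·21 = 488311 (mod 1087063).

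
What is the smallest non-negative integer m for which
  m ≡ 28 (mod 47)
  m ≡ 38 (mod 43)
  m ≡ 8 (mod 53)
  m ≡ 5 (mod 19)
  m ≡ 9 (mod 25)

From m ≡ 28 (mod 47) write m = 28 + 47t. Substituting into m ≡ 38 (mod 43) gives 47t ≡ 10 (mod 43), and since 4⁻¹ ≡ 11 (mod 43), t ≡ 24. Hence m ≡ 28 + 47·24 = 1156 (mod 2021).
From m ≡ 1156 (mod 2021) write m = 1156 + 2021t. Substituting into m ≡ 8 (mod 53) gives 2021t ≡ 18 (mod 53), and since 7⁻¹ ≡ 38 (mod 53), t ≡ 48. Hence m ≡ 1156 + 2021·48 = 98164 (mod 107113).
From m ≡ 98164 (mod 107113) write m = 98164 + 107113t. Substituting into m ≡ 5 (mod 19) gives 107113t ≡ 14 (mod 19), and since 10⁻¹ ≡ 2 (mod 19), t ≡ 9. Hence m ≡ 98164 + 107113·9 = 1062181 (mod 2035147).
From m ≡ 1062181 (mod 2035147) write m = 1062181 + 2035147t. Substituting into m ≡ 9 (mod 25) gives 2035147t ≡ 3 (mod 25), and since 22⁻¹ ≡ 8 (mod 25), t ≡ 24. Hence m ≡ 1062181 + 2035147·24 = 49905709 (mod 50878675).

49905709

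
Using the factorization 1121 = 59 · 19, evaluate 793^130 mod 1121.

Mod 59: 793 ≡ 26; by Fermat, exponent reduces to 130 mod 58 = 14; 26^14 ≡ 5 (mod 59).
Mod 19: 793 ≡ 14; by Fermat, exponent reduces to 130 mod 18 = 4; 14^4 ≡ 17 (mod 19).
Combine by CRT: x ≡ 5 (mod 59), x ≡ 17 (mod 19) ⇒ x ≡ 359 (mod 1121).

359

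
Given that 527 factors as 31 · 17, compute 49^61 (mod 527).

359

Mod 31: 49 ≡ 18; by Fermat, exponent reduces to 61 mod 30 = 1; 18^1 ≡ 18 (mod 31).
Mod 17: 49 ≡ 15; by Fermat, exponent reduces to 61 mod 16 = 13; 15^13 ≡ 2 (mod 17).
Combine by CRT: x ≡ 18 (mod 31), x ≡ 2 (mod 17) ⇒ x ≡ 359 (mod 527).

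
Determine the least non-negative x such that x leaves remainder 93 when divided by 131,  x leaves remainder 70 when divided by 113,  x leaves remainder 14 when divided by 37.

30354

The moduli are pairwise coprime; N = 131·113·37 = 547711.
N/131 = 4181; 4181 ≡ 120 (mod 131); 120·119 ≡ 1, so inverse 119.
N/113 = 4847; 4847 ≡ 101 (mod 113); 101·47 ≡ 1, so inverse 47.
N/37 = 14803; 14803 ≡ 3 (mod 37); 3·25 ≡ 1, so inverse 25.
x ≡ 93·4181·119 + 70·4847·47 + 14·14803·25 = 67398807.
67398807 mod 547711 = 30354.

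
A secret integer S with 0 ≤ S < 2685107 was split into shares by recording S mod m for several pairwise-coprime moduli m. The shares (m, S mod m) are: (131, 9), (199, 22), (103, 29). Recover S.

The moduli are pairwise coprime; N = 131·199·103 = 2685107.
N/131 = 20497; 20497 ≡ 61 (mod 131); 61·58 ≡ 1, so inverse 58.
N/199 = 13493; 13493 ≡ 160 (mod 199); 160·51 ≡ 1, so inverse 51.
N/103 = 26069; 26069 ≡ 10 (mod 103); 10·31 ≡ 1, so inverse 31.
S ≡ 9·20497·58 + 22·13493·51 + 29·26069·31 = 49274611.
49274611 mod 2685107 = 942685.

942685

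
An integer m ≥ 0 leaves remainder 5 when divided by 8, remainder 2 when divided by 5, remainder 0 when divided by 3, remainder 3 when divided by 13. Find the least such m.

From m ≡ 5 (mod 8) write m = 5 + 8t. Substituting into m ≡ 2 (mod 5) gives 8t ≡ 2 (mod 5), and since 3⁻¹ ≡ 2 (mod 5), t ≡ 4. Hence m ≡ 5 + 8·4 = 37 (mod 40).
From m ≡ 37 (mod 40) write m = 37 + 40t. Substituting into m ≡ 0 (mod 3) gives 40t ≡ 2 (mod 3), and since 1⁻¹ ≡ 1 (mod 3), t ≡ 2. Hence m ≡ 37 + 40·2 = 117 (mod 120).
From m ≡ 117 (mod 120) write m = 117 + 120t. Substituting into m ≡ 3 (mod 13) gives 120t ≡ 3 (mod 13), and since 3⁻¹ ≡ 9 (mod 13), t ≡ 1. Hence m ≡ 117 + 120·1 = 237 (mod 1560).

237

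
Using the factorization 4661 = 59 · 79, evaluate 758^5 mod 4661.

423

Mod 59: 758 ≡ 50; 50^5 ≡ 10 (mod 59).
Mod 79: 758 ≡ 47; 47^5 ≡ 28 (mod 79).
Combine by CRT: x ≡ 10 (mod 59), x ≡ 28 (mod 79) ⇒ x ≡ 423 (mod 4661).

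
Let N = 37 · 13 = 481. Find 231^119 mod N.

303

Mod 37: 231 ≡ 9; by Fermat, exponent reduces to 119 mod 36 = 11; 9^11 ≡ 7 (mod 37).
Mod 13: 231 ≡ 10; by Fermat, exponent reduces to 119 mod 12 = 11; 10^11 ≡ 4 (mod 13).
Combine by CRT: x ≡ 7 (mod 37), x ≡ 4 (mod 13) ⇒ x ≡ 303 (mod 481).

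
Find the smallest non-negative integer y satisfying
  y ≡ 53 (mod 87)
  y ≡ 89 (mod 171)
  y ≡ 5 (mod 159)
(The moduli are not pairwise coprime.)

17018

Combine the congruences pairwise.
gcd(87, 171) = 3 and 3 | (89 − 53), so the pair is consistent; merging gives y ≡ 2141 (mod 4959), where 4959 = lcm(87, 171).
gcd(4959, 159) = 3 and 3 | (5 − 2141), so the pair is consistent; merging gives y ≡ 17018 (mod 262827), where 262827 = lcm(4959, 159).
The solution is unique modulo lcm(87, 171, 159) = 262827.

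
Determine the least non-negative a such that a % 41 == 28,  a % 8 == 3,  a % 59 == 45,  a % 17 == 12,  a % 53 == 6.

10651787

The moduli are pairwise coprime; N = 41·8·59·17·53 = 17436152.
N/41 = 425272; 425272 ≡ 20 (mod 41); 20·39 ≡ 1, so inverse 39.
N/8 = 2179519; 2179519 ≡ 7 (mod 8); 7·7 ≡ 1, so inverse 7.
N/59 = 295528; 295528 ≡ 56 (mod 59); 56·39 ≡ 1, so inverse 39.
N/17 = 1025656; 1025656 ≡ 12 (mod 17); 12·10 ≡ 1, so inverse 10.
N/53 = 328984; 328984 ≡ 13 (mod 53); 13·49 ≡ 1, so inverse 49.
a ≡ 28·425272·39 + 3·2179519·7 + 45·295528·39 + 12·1025656·10 + 6·328984·49 = 1248618579.
1248618579 mod 17436152 = 10651787.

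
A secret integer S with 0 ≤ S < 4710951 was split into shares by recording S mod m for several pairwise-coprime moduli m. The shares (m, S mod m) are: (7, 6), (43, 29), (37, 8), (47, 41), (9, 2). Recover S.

48404

From S ≡ 6 (mod 7) write S = 6 + 7t. Substituting into S ≡ 29 (mod 43) gives 7t ≡ 23 (mod 43), and since 7⁻¹ ≡ 37 (mod 43), t ≡ 34. Hence S ≡ 6 + 7·34 = 244 (mod 301).
From S ≡ 244 (mod 301) write S = 244 + 301t. Substituting into S ≡ 8 (mod 37) gives 301t ≡ 23 (mod 37), and since 5⁻¹ ≡ 15 (mod 37), t ≡ 12. Hence S ≡ 244 + 301·12 = 3856 (mod 11137).
From S ≡ 3856 (mod 11137) write S = 3856 + 11137t. Substituting into S ≡ 41 (mod 47) gives 11137t ≡ 39 (mod 47), and since 45⁻¹ ≡ 23 (mod 47), t ≡ 4. Hence S ≡ 3856 + 11137·4 = 48404 (mod 523439).
From S ≡ 48404 (mod 523439) write S = 48404 + 523439t. Substituting into S ≡ 2 (mod 9) gives 523439t ≡ 0 (mod 9), and since 8⁻¹ ≡ 8 (mod 9), t ≡ 0. Hence S ≡ 48404 + 523439·0 = 48404 (mod 4710951).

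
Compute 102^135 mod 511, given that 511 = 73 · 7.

428

Mod 73: 102 ≡ 29; by Fermat, exponent reduces to 135 mod 72 = 63; 29^63 ≡ 63 (mod 73).
Mod 7: 102 ≡ 4; by Fermat, exponent reduces to 135 mod 6 = 3; 4^3 ≡ 1 (mod 7).
Combine by CRT: x ≡ 63 (mod 73), x ≡ 1 (mod 7) ⇒ x ≡ 428 (mod 511).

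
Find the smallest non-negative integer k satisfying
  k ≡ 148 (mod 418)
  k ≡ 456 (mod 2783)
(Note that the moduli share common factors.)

Combine the congruences pairwise.
gcd(418, 2783) = 11 and 11 | (456 − 148), so the pair is consistent; merging gives k ≡ 22720 (mod 105754), where 105754 = lcm(418, 2783).
The solution is unique modulo lcm(418, 2783) = 105754.

22720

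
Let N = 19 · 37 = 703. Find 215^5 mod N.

Mod 19: 215 ≡ 6; 6^5 ≡ 5 (mod 19).
Mod 37: 215 ≡ 30; 30^5 ≡ 28 (mod 37).
Combine by CRT: x ≡ 5 (mod 19), x ≡ 28 (mod 37) ⇒ x ≡ 176 (mod 703).

176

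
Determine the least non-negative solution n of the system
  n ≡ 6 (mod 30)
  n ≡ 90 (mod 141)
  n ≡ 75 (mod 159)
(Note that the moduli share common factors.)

58746

gcd(30, 141) = 3 and 3 | (90 − 6), so the pair is consistent; merging gives n ≡ 936 (mod 1410), where 1410 = lcm(30, 141).
gcd(1410, 159) = 3 and 3 | (75 − 936), so the pair is consistent; merging gives n ≡ 58746 (mod 74730), where 74730 = lcm(1410, 159).
The solution is unique modulo lcm(30, 141, 159) = 74730.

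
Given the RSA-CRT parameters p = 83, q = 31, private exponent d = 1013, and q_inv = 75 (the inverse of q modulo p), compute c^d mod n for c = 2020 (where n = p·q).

490

d_p = d mod (p−1) = 1013 mod 82 = 29; d_q = d mod (q−1) = 23.
m₁ = c^(d_p) mod p: c ≡ 28 (mod 83), and 28^29 mod 83 = 75.
m₂ = c^(d_q) mod q: c ≡ 5 (mod 31), and 5^23 mod 31 = 25.
h = q_inv·(m₁ − m₂) mod p = 75·(75 − 25) mod 83 = 15.
m = m₂ + h·q = 25 + 15·31 = 490.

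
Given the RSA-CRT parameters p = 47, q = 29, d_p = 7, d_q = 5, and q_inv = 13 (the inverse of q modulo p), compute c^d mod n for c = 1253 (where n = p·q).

m₁ = c^(d_p) mod p: c ≡ 31 (mod 47), and 31^7 mod 47 = 15.
m₂ = c^(d_q) mod q: c ≡ 6 (mod 29), and 6^5 mod 29 = 4.
h = q_inv·(m₁ − m₂) mod p = 13·(15 − 4) mod 47 = 2.
m = m₂ + h·q = 4 + 2·29 = 62.

62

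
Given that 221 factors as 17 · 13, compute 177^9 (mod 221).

112

Mod 17: 177 ≡ 7; 7^9 ≡ 10 (mod 17).
Mod 13: 177 ≡ 8; 8^9 ≡ 8 (mod 13).
Combine by CRT: x ≡ 10 (mod 17), x ≡ 8 (mod 13) ⇒ x ≡ 112 (mod 221).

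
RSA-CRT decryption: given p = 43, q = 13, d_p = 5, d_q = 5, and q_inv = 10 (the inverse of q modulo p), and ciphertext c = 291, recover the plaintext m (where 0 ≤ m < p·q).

18

m₁ = c^(d_p) mod p: c ≡ 33 (mod 43), and 33^5 mod 43 = 18.
m₂ = c^(d_q) mod q: c ≡ 5 (mod 13), and 5^5 mod 13 = 5.
h = q_inv·(m₁ − m₂) mod p = 10·(18 − 5) mod 43 = 1.
m = m₂ + h·q = 5 + 1·13 = 18.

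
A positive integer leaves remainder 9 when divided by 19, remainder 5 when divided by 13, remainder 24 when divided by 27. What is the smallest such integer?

3372

From N ≡ 9 (mod 19) write N = 9 + 19t. Substituting into N ≡ 5 (mod 13) gives 19t ≡ 9 (mod 13), and since 6⁻¹ ≡ 11 (mod 13), t ≡ 8. Hence N ≡ 9 + 19·8 = 161 (mod 247).
From N ≡ 161 (mod 247) write N = 161 + 247t. Substituting into N ≡ 24 (mod 27) gives 247t ≡ 25 (mod 27), and since 4⁻¹ ≡ 7 (mod 27), t ≡ 13. Hence N ≡ 161 + 247·13 = 3372 (mod 6669).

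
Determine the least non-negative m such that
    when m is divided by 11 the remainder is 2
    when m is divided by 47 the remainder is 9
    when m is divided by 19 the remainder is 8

9033

The moduli are pairwise coprime; N = 11·47·19 = 9823.
N/11 = 893; 893 ≡ 2 (mod 11); 2·6 ≡ 1, so inverse 6.
N/47 = 209; 209 ≡ 21 (mod 47); 21·9 ≡ 1, so inverse 9.
N/19 = 517; 517 ≡ 4 (mod 19); 4·5 ≡ 1, so inverse 5.
m ≡ 2·893·6 + 9·209·9 + 8·517·5 = 48325.
48325 mod 9823 = 9033.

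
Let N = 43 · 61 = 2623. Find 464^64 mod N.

Mod 43: 464 ≡ 34; by Fermat, exponent reduces to 64 mod 42 = 22; 34^22 ≡ 9 (mod 43).
Mod 61: 464 ≡ 37; by Fermat, exponent reduces to 64 mod 60 = 4; 37^4 ≡ 58 (mod 61).
Combine by CRT: x ≡ 9 (mod 43), x ≡ 58 (mod 61) ⇒ x ≡ 912 (mod 2623).

912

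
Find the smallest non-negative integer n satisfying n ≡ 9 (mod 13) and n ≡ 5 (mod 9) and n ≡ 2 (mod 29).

The moduli are pairwise coprime; M = 13·9·29 = 3393.
M/13 = 261; 261 ≡ 1 (mod 13), inverse 1.
M/9 = 377; 377 ≡ 8 (mod 9); 8·8 ≡ 1, so inverse 8.
M/29 = 117; 117 ≡ 1 (mod 29), inverse 1.
n ≡ 9·261·1 + 5·377·8 + 2·117·1 = 17663.
17663 mod 3393 = 698.

698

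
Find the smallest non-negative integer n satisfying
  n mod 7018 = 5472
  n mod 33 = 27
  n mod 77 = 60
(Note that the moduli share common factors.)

89688

Combine the congruences pairwise.
gcd(7018, 33) = 11 and 11 | (27 − 5472), so the pair is consistent; merging gives n ≡ 5472 (mod 21054), where 21054 = lcm(7018, 33).
gcd(21054, 77) = 11 and 11 | (60 − 5472), so the pair is consistent; merging gives n ≡ 89688 (mod 147378), where 147378 = lcm(21054, 77).
The solution is unique modulo lcm(7018, 33, 77) = 147378.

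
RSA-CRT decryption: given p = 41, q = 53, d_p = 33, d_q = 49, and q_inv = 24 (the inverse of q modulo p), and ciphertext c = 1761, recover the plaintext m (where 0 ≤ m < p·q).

1648

m₁ = c^(d_p) mod p: c ≡ 39 (mod 41), and 39^33 mod 41 = 8.
m₂ = c^(d_q) mod q: c ≡ 12 (mod 53), and 12^49 mod 53 = 5.
h = q_inv·(m₁ − m₂) mod p = 24·(8 − 5) mod 41 = 31.
m = m₂ + h·q = 5 + 31·53 = 1648.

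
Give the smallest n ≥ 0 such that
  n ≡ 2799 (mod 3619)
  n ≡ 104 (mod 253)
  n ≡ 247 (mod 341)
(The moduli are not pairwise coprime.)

gcd(3619, 253) = 11 and 11 | (104 − 2799), so the pair is consistent; merging gives n ≡ 42608 (mod 83237), where 83237 = lcm(3619, 253).
gcd(83237, 341) = 11 and 11 | (247 − 42608), so the pair is consistent; merging gives n ≡ 708504 (mod 2580347), where 2580347 = lcm(83237, 341).
The solution is unique modulo lcm(3619, 253, 341) = 2580347.

708504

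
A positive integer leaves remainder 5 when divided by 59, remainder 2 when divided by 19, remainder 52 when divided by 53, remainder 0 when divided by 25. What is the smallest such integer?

The moduli are pairwise coprime; M = 59·19·53·25 = 1485325.
M/59 = 25175; 25175 ≡ 41 (mod 59); 41·36 ≡ 1, so inverse 36.
M/19 = 78175; 78175 ≡ 9 (mod 19); 9·17 ≡ 1, so inverse 17.
M/53 = 28025; 28025 ≡ 41 (mod 53); 41·22 ≡ 1, so inverse 22.
M/25 = 59413; 59413 ≡ 13 (mod 25); 13·2 ≡ 1, so inverse 2.
n ≡ 5·25175·36 + 2·78175·17 + 52·28025·22 + 0·59413·2 = 39250050.
39250050 mod 1485325 = 631600.

631600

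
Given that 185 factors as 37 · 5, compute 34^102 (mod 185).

121

Mod 37: 34 ≡ 34; by Fermat, exponent reduces to 102 mod 36 = 30; 34^30 ≡ 10 (mod 37).
Mod 5: 34 ≡ 4; by Fermat, exponent reduces to 102 mod 4 = 2; 4^2 ≡ 1 (mod 5).
Combine by CRT: x ≡ 10 (mod 37), x ≡ 1 (mod 5) ⇒ x ≡ 121 (mod 185).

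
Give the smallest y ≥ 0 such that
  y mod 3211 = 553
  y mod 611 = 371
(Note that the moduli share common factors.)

122571

Combine the congruences pairwise.
gcd(3211, 611) = 13 and 13 | (371 − 553), so the pair is consistent; merging gives y ≡ 122571 (mod 150917), where 150917 = lcm(3211, 611).
The solution is unique modulo lcm(3211, 611) = 150917.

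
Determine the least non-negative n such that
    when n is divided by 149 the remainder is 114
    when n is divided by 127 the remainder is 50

From n ≡ 114 (mod 149) write n = 114 + 149t. Substituting into n ≡ 50 (mod 127) gives 149t ≡ 63 (mod 127), and since 22⁻¹ ≡ 52 (mod 127), t ≡ 101. Hence n ≡ 114 + 149·101 = 15163 (mod 18923).

15163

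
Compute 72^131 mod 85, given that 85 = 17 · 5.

Mod 17: 72 ≡ 4; by Fermat, exponent reduces to 131 mod 16 = 3; 4^3 ≡ 13 (mod 17).
Mod 5: 72 ≡ 2; by Fermat, exponent reduces to 131 mod 4 = 3; 2^3 ≡ 3 (mod 5).
Combine by CRT: x ≡ 13 (mod 17), x ≡ 3 (mod 5) ⇒ x ≡ 13 (mod 85).

13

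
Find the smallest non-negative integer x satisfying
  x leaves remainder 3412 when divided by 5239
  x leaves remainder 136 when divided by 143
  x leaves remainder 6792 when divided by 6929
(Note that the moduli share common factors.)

852130

gcd(5239, 143) = 13 and 13 | (136 − 3412), so the pair is consistent; merging gives x ≡ 45324 (mod 57629), where 57629 = lcm(5239, 143).
gcd(57629, 6929) = 169 and 169 | (6792 − 45324), so the pair is consistent; merging gives x ≡ 852130 (mod 2362789), where 2362789 = lcm(57629, 6929).
The solution is unique modulo lcm(5239, 143, 6929) = 2362789.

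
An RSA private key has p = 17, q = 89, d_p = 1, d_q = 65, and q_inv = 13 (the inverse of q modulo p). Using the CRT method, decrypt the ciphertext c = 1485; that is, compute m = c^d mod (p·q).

m₁ = c^(d_p) mod p: c ≡ 6 (mod 17), and 6^1 mod 17 = 6.
m₂ = c^(d_q) mod q: c ≡ 61 (mod 89), and 61^65 mod 89 = 33.
h = q_inv·(m₁ − m₂) mod p = 13·(6 − 33) mod 17 = 6.
m = m₂ + h·q = 33 + 6·89 = 567.

567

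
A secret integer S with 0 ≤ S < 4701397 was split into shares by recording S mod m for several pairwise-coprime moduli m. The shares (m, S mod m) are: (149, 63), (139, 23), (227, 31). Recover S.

The moduli are pairwise coprime; N = 149·139·227 = 4701397.
N/149 = 31553; 31553 ≡ 114 (mod 149); 114·17 ≡ 1, so inverse 17.
N/139 = 33823; 33823 ≡ 46 (mod 139); 46·136 ≡ 1, so inverse 136.
N/227 = 20711; 20711 ≡ 54 (mod 227); 54·206 ≡ 1, so inverse 206.
S ≡ 63·31553·17 + 23·33823·136 + 31·20711·206 = 271852053.
271852053 mod 4701397 = 3872424.

3872424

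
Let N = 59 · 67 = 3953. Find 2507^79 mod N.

3796

Mod 59: 2507 ≡ 29; by Fermat, exponent reduces to 79 mod 58 = 21; 29^21 ≡ 20 (mod 59).
Mod 67: 2507 ≡ 28; by Fermat, exponent reduces to 79 mod 66 = 13; 28^13 ≡ 44 (mod 67).
Combine by CRT: x ≡ 20 (mod 59), x ≡ 44 (mod 67) ⇒ x ≡ 3796 (mod 3953).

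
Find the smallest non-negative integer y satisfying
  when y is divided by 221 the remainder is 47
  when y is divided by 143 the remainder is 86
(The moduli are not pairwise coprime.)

1373

Combine the congruences pairwise.
gcd(221, 143) = 13 and 13 | (86 − 47), so the pair is consistent; merging gives y ≡ 1373 (mod 2431), where 2431 = lcm(221, 143).
The solution is unique modulo lcm(221, 143) = 2431.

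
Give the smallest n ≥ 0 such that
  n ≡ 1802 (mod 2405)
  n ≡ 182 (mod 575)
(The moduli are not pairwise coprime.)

gcd(2405, 575) = 5 and 5 | (182 − 1802), so the pair is consistent; merging gives n ≡ 4207 (mod 276575), where 276575 = lcm(2405, 575).
The solution is unique modulo lcm(2405, 575) = 276575.

4207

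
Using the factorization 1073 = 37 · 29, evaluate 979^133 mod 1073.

318

Mod 37: 979 ≡ 17; by Fermat, exponent reduces to 133 mod 36 = 25; 17^25 ≡ 22 (mod 37).
Mod 29: 979 ≡ 22; by Fermat, exponent reduces to 133 mod 28 = 21; 22^21 ≡ 28 (mod 29).
Combine by CRT: x ≡ 22 (mod 37), x ≡ 28 (mod 29) ⇒ x ≡ 318 (mod 1073).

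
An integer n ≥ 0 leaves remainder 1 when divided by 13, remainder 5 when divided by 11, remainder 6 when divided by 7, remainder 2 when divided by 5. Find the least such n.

27

The moduli are pairwise coprime; M = 13·11·7·5 = 5005.
M/13 = 385; 385 ≡ 8 (mod 13); 8·5 ≡ 1, so inverse 5.
M/11 = 455; 455 ≡ 4 (mod 11); 4·3 ≡ 1, so inverse 3.
M/7 = 715; 715 ≡ 1 (mod 7), inverse 1.
M/5 = 1001; 1001 ≡ 1 (mod 5), inverse 1.
n ≡ 1·385·5 + 5·455·3 + 6·715·1 + 2·1001·1 = 15042.
15042 mod 5005 = 27.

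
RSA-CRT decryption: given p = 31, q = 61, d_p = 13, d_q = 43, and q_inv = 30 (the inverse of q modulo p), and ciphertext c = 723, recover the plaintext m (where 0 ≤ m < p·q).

1528

m₁ = c^(d_p) mod p: c ≡ 10 (mod 31), and 10^13 mod 31 = 9.
m₂ = c^(d_q) mod q: c ≡ 52 (mod 61), and 52^43 mod 61 = 3.
h = q_inv·(m₁ − m₂) mod p = 30·(9 − 3) mod 31 = 25.
m = m₂ + h·q = 3 + 25·61 = 1528.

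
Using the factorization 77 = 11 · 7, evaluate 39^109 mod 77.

46

Mod 11: 39 ≡ 6; by Fermat, exponent reduces to 109 mod 10 = 9; 6^9 ≡ 2 (mod 11).
Mod 7: 39 ≡ 4; by Fermat, exponent reduces to 109 mod 6 = 1; 4^1 ≡ 4 (mod 7).
Combine by CRT: x ≡ 2 (mod 11), x ≡ 4 (mod 7) ⇒ x ≡ 46 (mod 77).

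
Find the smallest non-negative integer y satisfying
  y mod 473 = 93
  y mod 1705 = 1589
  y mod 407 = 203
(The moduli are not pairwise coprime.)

601749

Combine the congruences pairwise.
gcd(473, 1705) = 11 and 11 | (1589 − 93), so the pair is consistent; merging gives y ≡ 15229 (mod 73315), where 73315 = lcm(473, 1705).
gcd(73315, 407) = 11 and 11 | (203 − 15229), so the pair is consistent; merging gives y ≡ 601749 (mod 2712655), where 2712655 = lcm(73315, 407).
The solution is unique modulo lcm(473, 1705, 407) = 2712655.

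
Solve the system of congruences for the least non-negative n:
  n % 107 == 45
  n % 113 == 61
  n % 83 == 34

124700

The moduli are pairwise coprime; M = 107·113·83 = 1003553.
M/107 = 9379; 9379 ≡ 70 (mod 107); 70·26 ≡ 1, so inverse 26.
M/113 = 8881; 8881 ≡ 67 (mod 113); 67·27 ≡ 1, so inverse 27.
M/83 = 12091; 12091 ≡ 56 (mod 83); 56·43 ≡ 1, so inverse 43.
n ≡ 45·9379·26 + 61·8881·27 + 34·12091·43 = 43277479.
43277479 mod 1003553 = 124700.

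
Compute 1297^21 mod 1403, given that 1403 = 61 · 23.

386

Mod 61: 1297 ≡ 16; 16^21 ≡ 20 (mod 61).
Mod 23: 1297 ≡ 9; 9^21 ≡ 18 (mod 23).
Combine by CRT: x ≡ 20 (mod 61), x ≡ 18 (mod 23) ⇒ x ≡ 386 (mod 1403).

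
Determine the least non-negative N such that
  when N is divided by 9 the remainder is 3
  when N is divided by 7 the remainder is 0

21

From N ≡ 3 (mod 9) write N = 3 + 9t. Substituting into N ≡ 0 (mod 7) gives 9t ≡ 4 (mod 7), and since 2⁻¹ ≡ 4 (mod 7), t ≡ 2. Hence N ≡ 3 + 9·2 = 21 (mod 63).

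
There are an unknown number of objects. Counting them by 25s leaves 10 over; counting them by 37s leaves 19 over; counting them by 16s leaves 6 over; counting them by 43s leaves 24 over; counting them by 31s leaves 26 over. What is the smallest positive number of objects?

2795110

The moduli are pairwise coprime; M = 25·37·16·43·31 = 19728400.
M/25 = 789136; 789136 ≡ 11 (mod 25); 11·16 ≡ 1, so inverse 16.
M/37 = 533200; 533200 ≡ 30 (mod 37); 30·21 ≡ 1, so inverse 21.
M/16 = 1233025; 1233025 ≡ 1 (mod 16), inverse 1.
M/43 = 458800; 458800 ≡ 33 (mod 43); 33·30 ≡ 1, so inverse 30.
M/31 = 636400; 636400 ≡ 1 (mod 31), inverse 1.
N ≡ 10·789136·16 + 19·533200·21 + 6·1233025·1 + 24·458800·30 + 26·636400·1 = 693289110.
693289110 mod 19728400 = 2795110.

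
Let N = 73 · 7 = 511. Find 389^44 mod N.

Mod 73: 389 ≡ 24; 24^44 ≡ 8 (mod 73).
Mod 7: 389 ≡ 4; by Fermat, exponent reduces to 44 mod 6 = 2; 4^2 ≡ 2 (mod 7).
Combine by CRT: x ≡ 8 (mod 73), x ≡ 2 (mod 7) ⇒ x ≡ 373 (mod 511).

373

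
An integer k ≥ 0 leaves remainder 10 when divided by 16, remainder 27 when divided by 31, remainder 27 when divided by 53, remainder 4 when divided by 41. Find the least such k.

From k ≡ 10 (mod 16) write k = 10 + 16t. Substituting into k ≡ 27 (mod 31) gives 16t ≡ 17 (mod 31), and since 16⁻¹ ≡ 2 (mod 31), t ≡ 3. Hence k ≡ 10 + 16·3 = 58 (mod 496).
From k ≡ 58 (mod 496) write k = 58 + 496t. Substituting into k ≡ 27 (mod 53) gives 496t ≡ 22 (mod 53), and since 19⁻¹ ≡ 14 (mod 53), t ≡ 43. Hence k ≡ 58 + 496·43 = 21386 (mod 26288).
From k ≡ 21386 (mod 26288) write k = 21386 + 26288t. Substituting into k ≡ 4 (mod 41) gives 26288t ≡ 20 (mod 41), and since 7⁻¹ ≡ 6 (mod 41), t ≡ 38. Hence k ≡ 21386 + 26288·38 = 1020330 (mod 1077808).

1020330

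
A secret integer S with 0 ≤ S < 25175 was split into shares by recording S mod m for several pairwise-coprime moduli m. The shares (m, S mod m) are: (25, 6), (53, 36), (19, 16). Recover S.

The moduli are pairwise coprime; N = 25·53·19 = 25175.
N/25 = 1007; 1007 ≡ 7 (mod 25); 7·18 ≡ 1, so inverse 18.
N/53 = 475; 475 ≡ 51 (mod 53); 51·26 ≡ 1, so inverse 26.
N/19 = 1325; 1325 ≡ 14 (mod 19); 14·15 ≡ 1, so inverse 15.
S ≡ 6·1007·18 + 36·475·26 + 16·1325·15 = 871356.
871356 mod 25175 = 15406.

15406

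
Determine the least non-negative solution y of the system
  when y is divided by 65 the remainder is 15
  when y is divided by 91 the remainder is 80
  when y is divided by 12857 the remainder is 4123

gcd(65, 91) = 13 and 13 | (80 − 15), so the pair is consistent; merging gives y ≡ 80 (mod 455), where 455 = lcm(65, 91).
gcd(455, 12857) = 13 and 13 | (4123 − 80), so the pair is consistent; merging gives y ≡ 209835 (mod 449995), where 449995 = lcm(455, 12857).
The solution is unique modulo lcm(65, 91, 12857) = 449995.

209835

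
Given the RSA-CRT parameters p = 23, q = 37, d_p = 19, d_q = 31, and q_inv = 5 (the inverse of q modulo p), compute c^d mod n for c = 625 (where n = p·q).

m₁ = c^(d_p) mod p: c ≡ 4 (mod 23), and 4^19 mod 23 = 9.
m₂ = c^(d_q) mod q: c ≡ 33 (mod 37), and 33^31 mod 37 = 34.
h = q_inv·(m₁ − m₂) mod p = 5·(9 − 34) mod 23 = 13.
m = m₂ + h·q = 34 + 13·37 = 515.

515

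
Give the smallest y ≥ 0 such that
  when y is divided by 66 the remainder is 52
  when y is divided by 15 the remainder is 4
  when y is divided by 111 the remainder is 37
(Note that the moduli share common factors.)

gcd(66, 15) = 3 and 3 | (4 − 52), so the pair is consistent; merging gives y ≡ 184 (mod 330), where 330 = lcm(66, 15).
gcd(330, 111) = 3 and 3 | (37 − 184), so the pair is consistent; merging gives y ≡ 4144 (mod 12210), where 12210 = lcm(330, 111).
The solution is unique modulo lcm(66, 15, 111) = 12210.

4144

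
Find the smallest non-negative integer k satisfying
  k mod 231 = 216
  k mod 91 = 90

909

gcd(231, 91) = 7 and 7 | (90 − 216), so the pair is consistent; merging gives k ≡ 909 (mod 3003), where 3003 = lcm(231, 91).
The solution is unique modulo lcm(231, 91) = 3003.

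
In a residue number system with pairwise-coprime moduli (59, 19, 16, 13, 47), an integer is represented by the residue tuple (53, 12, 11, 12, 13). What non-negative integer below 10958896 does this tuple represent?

The moduli are pairwise coprime; N = 59·19·16·13·47 = 10958896.
N/59 = 185744; 185744 ≡ 12 (mod 59); 12·5 ≡ 1, so inverse 5.
N/19 = 576784; 576784 ≡ 1 (mod 19), inverse 1.
N/16 = 684931; 684931 ≡ 3 (mod 16); 3·11 ≡ 1, so inverse 11.
N/13 = 842992; 842992 ≡ 7 (mod 13); 7·2 ≡ 1, so inverse 2.
N/47 = 233168; 233168 ≡ 1 (mod 47), inverse 1.
x ≡ 53·185744·5 + 12·576784·1 + 11·684931·11 + 12·842992·2 + 13·233168·1 = 162283211.
162283211 mod 10958896 = 8858667.

8858667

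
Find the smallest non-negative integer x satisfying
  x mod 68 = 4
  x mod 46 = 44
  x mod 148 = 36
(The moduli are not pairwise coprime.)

45768

gcd(68, 46) = 2 and 2 | (44 − 4), so the pair is consistent; merging gives x ≡ 412 (mod 1564), where 1564 = lcm(68, 46).
gcd(1564, 148) = 4 and 4 | (36 − 412), so the pair is consistent; merging gives x ≡ 45768 (mod 57868), where 57868 = lcm(1564, 148).
The solution is unique modulo lcm(68, 46, 148) = 57868.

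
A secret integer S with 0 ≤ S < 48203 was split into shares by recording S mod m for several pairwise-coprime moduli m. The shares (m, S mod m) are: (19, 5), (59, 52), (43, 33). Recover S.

11557

The moduli are pairwise coprime; N = 19·59·43 = 48203.
N/19 = 2537; 2537 ≡ 10 (mod 19); 10·2 ≡ 1, so inverse 2.
N/59 = 817; 817 ≡ 50 (mod 59); 50·13 ≡ 1, so inverse 13.
N/43 = 1121; 1121 ≡ 3 (mod 43); 3·29 ≡ 1, so inverse 29.
S ≡ 5·2537·2 + 52·817·13 + 33·1121·29 = 1650459.
1650459 mod 48203 = 11557.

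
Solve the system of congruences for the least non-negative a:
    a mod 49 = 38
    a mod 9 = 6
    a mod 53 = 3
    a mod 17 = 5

The moduli are pairwise coprime; N = 49·9·53·17 = 397341.
N/49 = 8109; 8109 ≡ 24 (mod 49); 24·47 ≡ 1, so inverse 47.
N/9 = 44149; 44149 ≡ 4 (mod 9); 4·7 ≡ 1, so inverse 7.
N/53 = 7497; 7497 ≡ 24 (mod 53); 24·42 ≡ 1, so inverse 42.
N/17 = 23373; 23373 ≡ 15 (mod 17); 15·8 ≡ 1, so inverse 8.
a ≡ 38·8109·47 + 6·44149·7 + 3·7497·42 + 5·23373·8 = 18216474.
18216474 mod 397341 = 336129.

336129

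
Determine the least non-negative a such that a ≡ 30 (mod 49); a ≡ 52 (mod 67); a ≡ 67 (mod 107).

The moduli are pairwise coprime; N = 49·67·107 = 351281.
N/49 = 7169; 7169 ≡ 15 (mod 49); 15·36 ≡ 1, so inverse 36.
N/67 = 5243; 5243 ≡ 17 (mod 67); 17·4 ≡ 1, so inverse 4.
N/107 = 3283; 3283 ≡ 73 (mod 107); 73·22 ≡ 1, so inverse 22.
a ≡ 30·7169·36 + 52·5243·4 + 67·3283·22 = 13672206.
13672206 mod 351281 = 323528.

323528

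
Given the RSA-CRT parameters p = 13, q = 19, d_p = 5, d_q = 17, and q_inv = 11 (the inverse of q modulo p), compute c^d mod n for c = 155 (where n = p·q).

m₁ = c^(d_p) mod p: c ≡ 12 (mod 13), and 12^5 mod 13 = 12.
m₂ = c^(d_q) mod q: c ≡ 3 (mod 19), and 3^17 mod 19 = 13.
h = q_inv·(m₁ − m₂) mod p = 11·(12 − 13) mod 13 = 2.
m = m₂ + h·q = 13 + 2·19 = 51.

51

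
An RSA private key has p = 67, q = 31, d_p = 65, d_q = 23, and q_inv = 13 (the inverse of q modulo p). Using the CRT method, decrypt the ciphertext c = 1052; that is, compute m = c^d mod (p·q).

1015

m₁ = c^(d_p) mod p: c ≡ 47 (mod 67), and 47^65 mod 67 = 10.
m₂ = c^(d_q) mod q: c ≡ 29 (mod 31), and 29^23 mod 31 = 23.
h = q_inv·(m₁ − m₂) mod p = 13·(10 − 23) mod 67 = 32.
m = m₂ + h·q = 23 + 32·31 = 1015.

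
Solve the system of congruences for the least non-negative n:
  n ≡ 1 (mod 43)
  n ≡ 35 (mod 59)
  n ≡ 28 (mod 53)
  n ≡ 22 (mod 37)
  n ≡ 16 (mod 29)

43061362

The moduli are pairwise coprime; M = 43·59·53·37·29 = 144276653.
M/43 = 3355271; 3355271 ≡ 24 (mod 43); 24·9 ≡ 1, so inverse 9.
M/59 = 2445367; 2445367 ≡ 53 (mod 59); 53·49 ≡ 1, so inverse 49.
M/53 = 2722201; 2722201 ≡ 15 (mod 53); 15·46 ≡ 1, so inverse 46.
M/37 = 3899369; 3899369 ≡ 13 (mod 37); 13·20 ≡ 1, so inverse 20.
M/29 = 4975057; 4975057 ≡ 20 (mod 29); 20·16 ≡ 1, so inverse 16.
n ≡ 1·3355271·9 + 35·2445367·49 + 28·2722201·46 + 22·3899369·20 + 16·4975057·16 = 10719533684.
10719533684 mod 144276653 = 43061362.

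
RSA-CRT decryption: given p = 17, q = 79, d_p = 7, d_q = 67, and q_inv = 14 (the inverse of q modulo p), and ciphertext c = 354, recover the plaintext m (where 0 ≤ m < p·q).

1128

m₁ = c^(d_p) mod p: c ≡ 14 (mod 17), and 14^7 mod 17 = 6.
m₂ = c^(d_q) mod q: c ≡ 38 (mod 79), and 38^67 mod 79 = 22.
h = q_inv·(m₁ − m₂) mod p = 14·(6 − 22) mod 17 = 14.
m = m₂ + h·q = 22 + 14·79 = 1128.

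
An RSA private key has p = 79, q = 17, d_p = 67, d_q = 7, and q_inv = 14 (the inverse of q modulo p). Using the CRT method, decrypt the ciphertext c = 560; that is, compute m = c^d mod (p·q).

781

m₁ = c^(d_p) mod p: c ≡ 7 (mod 79), and 7^67 mod 79 = 70.
m₂ = c^(d_q) mod q: c ≡ 16 (mod 17), and 16^7 mod 17 = 16.
h = q_inv·(m₁ − m₂) mod p = 14·(70 − 16) mod 79 = 45.
m = m₂ + h·q = 16 + 45·17 = 781.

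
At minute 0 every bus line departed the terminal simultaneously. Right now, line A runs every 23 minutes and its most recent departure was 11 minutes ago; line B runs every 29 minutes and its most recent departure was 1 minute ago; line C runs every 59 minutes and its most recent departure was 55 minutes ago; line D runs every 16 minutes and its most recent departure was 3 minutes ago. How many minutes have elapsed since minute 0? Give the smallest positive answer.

191923

Combine the congruences pairwise.
From t ≡ 11 (mod 23) write t = 11 + 23s. Substituting into t ≡ 1 (mod 29) gives 23s ≡ 19 (mod 29), and since 23⁻¹ ≡ 24 (mod 29), s ≡ 21. Hence t ≡ 11 + 23·21 = 494 (mod 667).
From t ≡ 494 (mod 667) write t = 494 + 667s. Substituting into t ≡ 55 (mod 59) gives 667s ≡ 33 (mod 59), and since 18⁻¹ ≡ 23 (mod 59), s ≡ 51. Hence t ≡ 494 + 667·51 = 34511 (mod 39353).
From t ≡ 34511 (mod 39353) write t = 34511 + 39353s. Substituting into t ≡ 3 (mod 16) gives 39353s ≡ 4 (mod 16), and since 9⁻¹ ≡ 9 (mod 16), s ≡ 4. Hence t ≡ 34511 + 39353·4 = 191923 (mod 629648).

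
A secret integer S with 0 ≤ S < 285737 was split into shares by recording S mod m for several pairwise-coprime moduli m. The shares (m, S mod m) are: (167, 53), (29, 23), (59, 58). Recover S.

251221

From S ≡ 53 (mod 167) write S = 53 + 167t. Substituting into S ≡ 23 (mod 29) gives 167t ≡ 28 (mod 29), and since 22⁻¹ ≡ 4 (mod 29), t ≡ 25. Hence S ≡ 53 + 167·25 = 4228 (mod 4843).
From S ≡ 4228 (mod 4843) write S = 4228 + 4843t. Substituting into S ≡ 58 (mod 59) gives 4843t ≡ 19 (mod 59), and since 5⁻¹ ≡ 12 (mod 59), t ≡ 51. Hence S ≡ 4228 + 4843·51 = 251221 (mod 285737).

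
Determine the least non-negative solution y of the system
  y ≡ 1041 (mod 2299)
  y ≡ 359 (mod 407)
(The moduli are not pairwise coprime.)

Combine the congruences pairwise.
gcd(2299, 407) = 11 and 11 | (359 − 1041), so the pair is consistent; merging gives y ≡ 44722 (mod 85063), where 85063 = lcm(2299, 407).
The solution is unique modulo lcm(2299, 407) = 85063.

44722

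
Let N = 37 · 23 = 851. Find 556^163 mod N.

519

Mod 37: 556 ≡ 1; by Fermat, exponent reduces to 163 mod 36 = 19; 1^19 ≡ 1 (mod 37).
Mod 23: 556 ≡ 4; by Fermat, exponent reduces to 163 mod 22 = 9; 4^9 ≡ 13 (mod 23).
Combine by CRT: x ≡ 1 (mod 37), x ≡ 13 (mod 23) ⇒ x ≡ 519 (mod 851).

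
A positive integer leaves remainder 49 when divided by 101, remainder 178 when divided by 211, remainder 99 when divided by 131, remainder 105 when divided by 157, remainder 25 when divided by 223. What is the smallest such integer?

From n ≡ 49 (mod 101) write n = 49 + 101t. Substituting into n ≡ 178 (mod 211) gives 101t ≡ 129 (mod 211), and since 101⁻¹ ≡ 117 (mod 211), t ≡ 112. Hence n ≡ 49 + 101·112 = 11361 (mod 21311).
From n ≡ 11361 (mod 21311) write n = 11361 + 21311t. Substituting into n ≡ 99 (mod 131) gives 21311t ≡ 4 (mod 131), and since 89⁻¹ ≡ 53 (mod 131), t ≡ 81. Hence n ≡ 11361 + 21311·81 = 1737552 (mod 2791741).
From n ≡ 1737552 (mod 2791741) write n = 1737552 + 2791741t. Substituting into n ≡ 105 (mod 157) gives 2791741t ≡ 72 (mod 157), and since 124⁻¹ ≡ 19 (mod 157), t ≡ 112. Hence n ≡ 1737552 + 2791741·112 = 314412544 (mod 438303337).
From n ≡ 314412544 (mod 438303337) write n = 314412544 + 438303337t. Substituting into n ≡ 25 (mod 223) gives 438303337t ≡ 87 (mod 223), and since 182⁻¹ ≡ 87 (mod 223), t ≡ 210. Hence n ≡ 314412544 + 438303337·210 = 92358113314 (mod 97741644151).

92358113314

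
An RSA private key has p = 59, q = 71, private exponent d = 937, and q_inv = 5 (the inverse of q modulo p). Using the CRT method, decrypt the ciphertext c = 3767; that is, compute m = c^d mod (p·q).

d_p = d mod (p−1) = 937 mod 58 = 9; d_q = d mod (q−1) = 27.
m₁ = c^(d_p) mod p: c ≡ 50 (mod 59), and 50^9 mod 59 = 2.
m₂ = c^(d_q) mod q: c ≡ 4 (mod 71), and 4^27 mod 71 = 24.
h = q_inv·(m₁ − m₂) mod p = 5·(2 − 24) mod 59 = 8.
m = m₂ + h·q = 24 + 8·71 = 592.

592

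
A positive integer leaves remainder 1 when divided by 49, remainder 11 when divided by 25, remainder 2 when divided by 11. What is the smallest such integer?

11761

The moduli are pairwise coprime; N = 49·25·11 = 13475.
N/49 = 275; 275 ≡ 30 (mod 49); 30·18 ≡ 1, so inverse 18.
N/25 = 539; 539 ≡ 14 (mod 25); 14·9 ≡ 1, so inverse 9.
N/11 = 1225; 1225 ≡ 4 (mod 11); 4·3 ≡ 1, so inverse 3.
x ≡ 1·275·18 + 11·539·9 + 2·1225·3 = 65661.
65661 mod 13475 = 11761.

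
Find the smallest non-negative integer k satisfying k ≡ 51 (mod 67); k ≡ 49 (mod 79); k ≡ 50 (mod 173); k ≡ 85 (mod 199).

The moduli are pairwise coprime; N = 67·79·173·199 = 182222111.
N/67 = 2719733; 2719733 ≡ 2 (mod 67); 2·34 ≡ 1, so inverse 34.
N/79 = 2306609; 2306609 ≡ 46 (mod 79); 46·67 ≡ 1, so inverse 67.
N/173 = 1053307; 1053307 ≡ 83 (mod 173); 83·148 ≡ 1, so inverse 148.
N/199 = 915689; 915689 ≡ 90 (mod 199); 90·157 ≡ 1, so inverse 157.
k ≡ 51·2719733·34 + 49·2306609·67 + 50·1053307·148 + 85·915689·157 = 32302955874.
32302955874 mod 182222111 = 49642227.

49642227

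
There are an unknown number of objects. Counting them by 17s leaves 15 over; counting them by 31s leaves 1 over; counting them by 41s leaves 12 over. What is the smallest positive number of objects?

The moduli are pairwise coprime; M = 17·31·41 = 21607.
M/17 = 1271; 1271 ≡ 13 (mod 17); 13·4 ≡ 1, so inverse 4.
M/31 = 697; 697 ≡ 15 (mod 31); 15·29 ≡ 1, so inverse 29.
M/41 = 527; 527 ≡ 35 (mod 41); 35·34 ≡ 1, so inverse 34.
N ≡ 15·1271·4 + 1·697·29 + 12·527·34 = 311489.
311489 mod 21607 = 8991.

8991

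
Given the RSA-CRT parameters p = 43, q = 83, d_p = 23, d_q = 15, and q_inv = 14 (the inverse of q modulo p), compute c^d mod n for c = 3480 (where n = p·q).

m₁ = c^(d_p) mod p: c ≡ 40 (mod 43), and 40^23 mod 43 = 9.
m₂ = c^(d_q) mod q: c ≡ 77 (mod 83), and 77^15 mod 83 = 63.
h = q_inv·(m₁ − m₂) mod p = 14·(9 − 63) mod 43 = 18.
m = m₂ + h·q = 63 + 18·83 = 1557.

1557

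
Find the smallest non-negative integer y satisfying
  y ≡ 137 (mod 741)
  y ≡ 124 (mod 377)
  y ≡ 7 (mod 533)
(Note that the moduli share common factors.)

gcd(741, 377) = 13 and 13 | (124 − 137), so the pair is consistent; merging gives y ≡ 878 (mod 21489), where 21489 = lcm(741, 377).
gcd(21489, 533) = 13 and 13 | (7 − 878), so the pair is consistent; merging gives y ≡ 838949 (mod 881049), where 881049 = lcm(21489, 533).
The solution is unique modulo lcm(741, 377, 533) = 881049.

838949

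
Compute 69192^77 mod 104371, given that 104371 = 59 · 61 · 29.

Mod 59: 69192 ≡ 44; by Fermat, exponent reduces to 77 mod 58 = 19; 44^19 ≡ 31 (mod 59).
Mod 61: 69192 ≡ 18; by Fermat, exponent reduces to 77 mod 60 = 17; 18^17 ≡ 26 (mod 61).
Mod 29: 69192 ≡ 27; by Fermat, exponent reduces to 77 mod 28 = 21; 27^21 ≡ 12 (mod 29).
Combine by CRT: x ≡ 31 (mod 59), x ≡ 26 (mod 61), x ≡ 12 (mod 29) ⇒ x ≡ 9176 (mod 104371).

9176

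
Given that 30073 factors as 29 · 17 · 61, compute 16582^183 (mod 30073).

18032

Mod 29: 16582 ≡ 23; by Fermat, exponent reduces to 183 mod 28 = 15; 23^15 ≡ 23 (mod 29).
Mod 17: 16582 ≡ 7; by Fermat, exponent reduces to 183 mod 16 = 7; 7^7 ≡ 12 (mod 17).
Mod 61: 16582 ≡ 51; by Fermat, exponent reduces to 183 mod 60 = 3; 51^3 ≡ 37 (mod 61).
Combine by CRT: x ≡ 23 (mod 29), x ≡ 12 (mod 17), x ≡ 37 (mod 61) ⇒ x ≡ 18032 (mod 30073).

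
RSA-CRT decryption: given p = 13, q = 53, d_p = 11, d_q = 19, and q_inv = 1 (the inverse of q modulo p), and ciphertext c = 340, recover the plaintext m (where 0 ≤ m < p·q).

98

m₁ = c^(d_p) mod p: c ≡ 2 (mod 13), and 2^11 mod 13 = 7.
m₂ = c^(d_q) mod q: c ≡ 22 (mod 53), and 22^19 mod 53 = 45.
h = q_inv·(m₁ − m₂) mod p = 1·(7 − 45) mod 13 = 1.
m = m₂ + h·q = 45 + 1·53 = 98.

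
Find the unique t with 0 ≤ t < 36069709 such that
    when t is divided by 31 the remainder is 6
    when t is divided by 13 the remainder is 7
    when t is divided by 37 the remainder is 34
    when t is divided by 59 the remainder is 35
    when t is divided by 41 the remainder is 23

From t ≡ 6 (mod 31) write t = 6 + 31s. Substituting into t ≡ 7 (mod 13) gives 31s ≡ 1 (mod 13), and since 5⁻¹ ≡ 8 (mod 13), s ≡ 8. Hence t ≡ 6 + 31·8 = 254 (mod 403).
From t ≡ 254 (mod 403) write t = 254 + 403s. Substituting into t ≡ 34 (mod 37) gives 403s ≡ 2 (mod 37), and since 33⁻¹ ≡ 9 (mod 37), s ≡ 18. Hence t ≡ 254 + 403·18 = 7508 (mod 14911).
From t ≡ 7508 (mod 14911) write t = 7508 + 14911s. Substituting into t ≡ 35 (mod 59) gives 14911s ≡ 20 (mod 59), and since 43⁻¹ ≡ 11 (mod 59), s ≡ 43. Hence t ≡ 7508 + 14911·43 = 648681 (mod 879749).
From t ≡ 648681 (mod 879749) write t = 648681 + 879749s. Substituting into t ≡ 23 (mod 41) gives 879749s ≡ 3 (mod 41), and since 12⁻¹ ≡ 24 (mod 41), s ≡ 31. Hence t ≡ 648681 + 879749·31 = 27920900 (mod 36069709).

27920900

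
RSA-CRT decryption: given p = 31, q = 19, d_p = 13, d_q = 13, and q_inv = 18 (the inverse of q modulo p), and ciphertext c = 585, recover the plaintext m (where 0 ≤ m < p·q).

29

m₁ = c^(d_p) mod p: c ≡ 27 (mod 31), and 27^13 mod 31 = 29.
m₂ = c^(d_q) mod q: c ≡ 15 (mod 19), and 15^13 mod 19 = 10.
h = q_inv·(m₁ − m₂) mod p = 18·(29 − 10) mod 31 = 1.
m = m₂ + h·q = 10 + 1·19 = 29.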